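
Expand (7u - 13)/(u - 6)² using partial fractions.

(7u - 13) = α(u - 6) + β. At u = 6: β = 7·6 - 13 = 29. Coeff of u: α = 7
Result: 7/(u - 6) + 29/(u - 6)²


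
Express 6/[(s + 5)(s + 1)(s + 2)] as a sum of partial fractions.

Using cover-up method: α = 1/2, β = 3/2, γ = -2
Result: (1/2)/(s + 5) + (3/2)/(s + 1) - 2/(s + 2)


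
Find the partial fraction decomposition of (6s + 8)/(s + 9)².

(6s + 8) = α(s + 9) + β. At s = -9: β = 6·(-9) + 8 = -46. Coeff of s: α = 6
Result: 6/(s + 9) - 46/(s + 9)²


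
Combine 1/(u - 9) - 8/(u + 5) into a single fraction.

Common denominator (u - 9)(u + 5). Numerator: 1(u + 5) - 8(u - 9) = (u + 5) - (8u - 72) = -7u + 77
Result: (-7u + 77)/[(u - 9)(u + 5)]


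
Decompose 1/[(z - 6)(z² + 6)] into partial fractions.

Cover-up at z = 6: A = 1/(6² + 6) = 1/42. Then B = -A = -1/42, C = -A·(0 + 6) = -1/7
Result: (1/42)/(z - 6) - ((1/42)z + 1/7)/(z² + 6)


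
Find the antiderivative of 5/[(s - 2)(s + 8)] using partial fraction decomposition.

Decompose: 5/[(s - 2)(s + 8)] = (1/2)/(s - 2) - (1/2)/(s + 8). Integrate each term: (1/2) ln|(s - 2)| - (1/2) ln|(s + 8)| + C


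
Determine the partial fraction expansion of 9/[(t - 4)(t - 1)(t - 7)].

Using cover-up method: A = -1, B = 1/2, C = 1/2
Result: -1/(t - 4) + (1/2)/(t - 1) + (1/2)/(t - 7)


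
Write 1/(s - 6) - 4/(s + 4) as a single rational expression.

Common denominator (s - 6)(s + 4). Numerator: 1(s + 4) - 4(s - 6) = (s + 4) - (4s - 24) = -3s + 28
Result: (-3s + 28)/[(s - 6)(s + 4)]


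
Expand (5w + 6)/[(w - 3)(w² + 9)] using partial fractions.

At w=3: α = (5·3 + 6)/(3² + 9) = 7/6. β = -α = -7/6, γ = 5 - 3·α = 3/2
Result: (7/6)/(w - 3) - ((7/6)w - 3/2)/(w² + 9)


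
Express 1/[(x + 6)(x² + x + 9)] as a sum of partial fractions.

Cover-up at x = -6: α = 1/((-6)² + 1·(-6) + 9) = 1/39. Then β = -α = -1/39, γ = -α·(1 - 6) = 5/39
Result: (1/39)/(x + 6) - ((1/39)x - 5/39)/(x² + x + 9)


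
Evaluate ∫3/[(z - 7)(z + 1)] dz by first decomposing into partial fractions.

Decompose: 3/[(z - 7)(z + 1)] = (3/8)/(z - 7) - (3/8)/(z + 1). Integrate each term: (3/8) ln|(z - 7)| - (3/8) ln|(z + 1)| + C


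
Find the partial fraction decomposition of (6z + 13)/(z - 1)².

(6z + 13) = α(z - 1) + β. At z = 1: β = 6·1 + 13 = 19. Coeff of z: α = 6
Result: 6/(z - 1) + 19/(z - 1)²


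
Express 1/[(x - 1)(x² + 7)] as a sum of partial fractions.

Cover-up at x = 1: P = 1/(1² + 7) = 1/8. Then Q = -P = -1/8, R = -P·(0 + 1) = -1/8
Result: (1/8)/(x - 1) - ((1/8)x + 1/8)/(x² + 7)


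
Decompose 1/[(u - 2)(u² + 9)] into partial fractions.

Cover-up at u = 2: α = 1/(2² + 9) = 1/13. Then β = -α = -1/13, γ = -α·(0 + 2) = -2/13
Result: (1/13)/(u - 2) - ((1/13)u + 2/13)/(u² + 9)


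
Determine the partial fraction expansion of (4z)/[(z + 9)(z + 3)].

At z=-9: A = (4·(-9) + 0)/(-9 + 3) = 6. At z=-3: B = (4·(-3) + 0)/(-3 + 9) = -2
Result: 6/(z + 9) - 2/(z + 3)


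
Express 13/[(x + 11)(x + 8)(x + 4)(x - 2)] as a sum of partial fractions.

Using Heaviside cover-up: (-1/21)/(x + 11) + (13/120)/(x + 8) - (13/168)/(x + 4) + (1/60)/(x - 2)


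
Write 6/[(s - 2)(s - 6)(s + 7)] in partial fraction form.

Using cover-up method: A = -1/6, B = 3/26, C = 2/39
Result: (-1/6)/(s - 2) + (3/26)/(s - 6) + (2/39)/(s + 7)


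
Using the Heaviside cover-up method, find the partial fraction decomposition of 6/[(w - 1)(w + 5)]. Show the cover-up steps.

Cover (w - 1): set w=1, get P = 6/(1 + 5) = 1. Cover (w + 5): set w=-5, get Q = 6/(-5 - 1) = -1.
Result: 1/(w - 1) - 1/(w + 5)


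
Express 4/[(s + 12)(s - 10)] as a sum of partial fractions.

4/(s + 12)(s - 10) = A/(s + 12) + B/(s - 10). A = 4/(-12 - 10) = -2/11, B = 4/(10 + 12) = 2/11
Result: (-2/11)/(s + 12) + (2/11)/(s - 10)


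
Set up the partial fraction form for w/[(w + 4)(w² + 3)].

Linear + irreducible quadratic: A/(w + 4) + (Bw + C)/(w² + 3)


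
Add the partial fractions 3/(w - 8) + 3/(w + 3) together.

Common denominator (w - 8)(w + 3). Numerator: 3(w + 3) + 3(w - 8) = (3w + 9) + (3w - 24) = 6w - 15
Result: (6w - 15)/[(w - 8)(w + 3)]


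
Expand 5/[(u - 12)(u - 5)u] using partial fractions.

Using cover-up method: A = 5/84, B = -1/7, C = 1/12
Result: (5/84)/(u - 12) - (1/7)/(u - 5) + (1/12)/u


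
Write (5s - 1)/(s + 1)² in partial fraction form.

(5s - 1) = P(s + 1) + Q. At s = -1: Q = 5·(-1) - 1 = -6. Coeff of s: P = 5
Result: 5/(s + 1) - 6/(s + 1)²


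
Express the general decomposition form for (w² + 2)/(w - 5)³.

Repeated linear factor (power 3): A/(w - 5) + B/(w - 5)² + C/(w - 5)³


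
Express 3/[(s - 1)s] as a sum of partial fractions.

3/(s - 1)s = A/(s - 1) + B/s. A = 3/(1 - 0) = 3, B = 3/(0 - 1) = -3
Result: 3/(s - 1) - 3/s


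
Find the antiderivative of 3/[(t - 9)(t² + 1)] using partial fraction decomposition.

Cover-up at t=9: P = 3/(9²+1) = 3/82. Coeff matching: Q = -3/82, R = -27/82. Decomposition: (3/82)/(t - 9) - ((3/82)t + 27/82)/(t² + 1). Integrate: linear → ln, quadratic → (1/2)ln + arctan: (3/82) ln|(t - 9)| - (3/164) ln(t² + 1) - (27/82) arctan(t) + C


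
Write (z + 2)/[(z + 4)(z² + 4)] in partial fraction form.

At z=-4: α = (1·(-4) + 2)/((-4)² + 4) = -1/10. β = -α = 1/10, γ = 1 - (-4)·α = 3/5
Result: (-1/10)/(z + 4) + ((1/10)z + 3/5)/(z² + 4)


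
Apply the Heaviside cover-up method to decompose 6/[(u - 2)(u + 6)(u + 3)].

Cover (u - 2), u=2: α = 6/[(2 + 6)(2 + 3)] = 3/20. Cover (u + 6), u=-6: β = 6/[(-6 - 2)(-6 + 3)] = 1/4. Cover (u + 3), u=-3: γ = 6/[(-3 - 2)(-3 + 6)] = -2/5.
Result: (3/20)/(u - 2) + (1/4)/(u + 6) - (2/5)/(u + 3)


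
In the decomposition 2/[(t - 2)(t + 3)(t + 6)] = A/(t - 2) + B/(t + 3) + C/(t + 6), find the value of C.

Cover-up at t = -6: C = 2/[(-6 - 2)(-6 + 3)] = 2/[(-8)(-3)] = 2/24 = 1/12


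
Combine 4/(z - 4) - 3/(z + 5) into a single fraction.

Common denominator (z - 4)(z + 5). Numerator: 4(z + 5) - 3(z - 4) = (4z + 20) - (3z - 12) = z + 32
Result: (z + 32)/[(z - 4)(z + 5)]


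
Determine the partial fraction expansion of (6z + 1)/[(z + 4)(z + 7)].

At z=-4: P = (6·(-4) + 1)/(-4 + 7) = -23/3. At z=-7: Q = (6·(-7) + 1)/(-7 + 4) = 41/3
Result: (-23/3)/(z + 4) + (41/3)/(z + 7)


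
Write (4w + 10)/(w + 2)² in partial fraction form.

(4w + 10) = α(w + 2) + β. At w = -2: β = 4·(-2) + 10 = 2. Coeff of w: α = 4
Result: 4/(w + 2) + 2/(w + 2)²


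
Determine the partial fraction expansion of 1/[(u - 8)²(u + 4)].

Cover-up at u=-4: γ = 1/(-4 - 8)² = 1/144. Cover-up at u=8: β = 1/(8 + 4) = 1/12. Comparing u² coeff: α = -γ = -1/144
Result: (-1/144)/(u - 8) + (1/12)/(u - 8)² + (1/144)/(u + 4)


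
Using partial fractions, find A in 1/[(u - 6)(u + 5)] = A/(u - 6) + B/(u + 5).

Cover-up at u = 6: A = 1/(6 + 5) = 1/11


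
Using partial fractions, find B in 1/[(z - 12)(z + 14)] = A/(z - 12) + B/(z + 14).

Cover-up at z = -14: B = 1/(-14 - 12) = -1/26


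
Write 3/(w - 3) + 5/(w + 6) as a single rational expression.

Common denominator (w - 3)(w + 6). Numerator: 3(w + 6) + 5(w - 3) = (3w + 18) + (5w - 15) = 8w + 3
Result: (8w + 3)/[(w - 3)(w + 6)]


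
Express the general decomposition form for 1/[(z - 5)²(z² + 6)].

Repeated linear + quadratic: P/(z - 5) + Q/(z - 5)² + (Rz + S)/(z² + 6)


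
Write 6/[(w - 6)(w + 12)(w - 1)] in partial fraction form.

Using cover-up method: A = 1/15, B = 1/39, C = -6/65
Result: (1/15)/(w - 6) + (1/39)/(w + 12) - (6/65)/(w - 1)


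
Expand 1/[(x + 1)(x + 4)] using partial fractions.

1/(x + 1)(x + 4) = A/(x + 1) + B/(x + 4). A = 1/(-1 + 4) = 1/3, B = 1/(-4 + 1) = -1/3
Result: (1/3)/(x + 1) - (1/3)/(x + 4)


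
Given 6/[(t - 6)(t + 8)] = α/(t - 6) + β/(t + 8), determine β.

Cover-up at t = -8: β = 6/(-8 - 6) = -6/14 = -3/7


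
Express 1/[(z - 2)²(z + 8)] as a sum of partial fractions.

Cover-up at z=-8: γ = 1/(-8 - 2)² = 1/100. Cover-up at z=2: β = 1/(2 + 8) = 1/10. Comparing z² coeff: α = -γ = -1/100
Result: (-1/100)/(z - 2) + (1/10)/(z - 2)² + (1/100)/(z + 8)


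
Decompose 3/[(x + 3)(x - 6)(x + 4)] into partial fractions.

Using cover-up method: P = -1/3, Q = 1/30, R = 3/10
Result: (-1/3)/(x + 3) + (1/30)/(x - 6) + (3/10)/(x + 4)


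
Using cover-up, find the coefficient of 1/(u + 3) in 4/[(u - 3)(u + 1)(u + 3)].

Cover (u + 3), set u=-3: 4/[(-3 - 3)(-3 + 1)] = 1/3


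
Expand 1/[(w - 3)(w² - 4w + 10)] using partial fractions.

Cover-up at w = 3: α = 1/(3² - 4·3 + 10) = 1/7. Then β = -α = -1/7, γ = -α·(-4 + 3) = 1/7
Result: (1/7)/(w - 3) - ((1/7)w - 1/7)/(w² - 4w + 10)


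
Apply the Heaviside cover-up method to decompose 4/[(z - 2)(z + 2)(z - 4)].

Cover (z - 2), z=2: A = 4/[(2 + 2)(2 - 4)] = -1/2. Cover (z + 2), z=-2: B = 4/[(-2 - 2)(-2 - 4)] = 1/6. Cover (z - 4), z=4: C = 4/[(4 - 2)(4 + 2)] = 1/3.
Result: (-1/2)/(z - 2) + (1/6)/(z + 2) + (1/3)/(z - 4)


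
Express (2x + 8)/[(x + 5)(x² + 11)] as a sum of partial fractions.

At x=-5: α = (2·(-5) + 8)/((-5)² + 11) = -1/18. β = -α = 1/18, γ = 2 - (-5)·α = 31/18
Result: (-1/18)/(x + 5) + ((1/18)x + 31/18)/(x² + 11)


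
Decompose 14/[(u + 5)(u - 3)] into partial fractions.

14/(u + 5)(u - 3) = P/(u + 5) + Q/(u - 3). P = 14/(-5 - 3) = -7/4, Q = 14/(3 + 5) = 7/4
Result: (-7/4)/(u + 5) + (7/4)/(u - 3)


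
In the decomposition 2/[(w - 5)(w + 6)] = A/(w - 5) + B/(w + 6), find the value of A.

Cover-up at w = 5: A = 2/(5 + 6) = 2/11


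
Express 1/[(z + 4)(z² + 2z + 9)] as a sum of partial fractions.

Cover-up at z = -4: A = 1/((-4)² + 2·(-4) + 9) = 1/17. Then B = -A = -1/17, C = -A·(2 - 4) = 2/17
Result: (1/17)/(z + 4) - ((1/17)z - 2/17)/(z² + 2z + 9)


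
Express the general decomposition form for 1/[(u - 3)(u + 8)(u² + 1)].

Two linear + quadratic: α/(u - 3) + β/(u + 8) + (γu + δ)/(u² + 1)


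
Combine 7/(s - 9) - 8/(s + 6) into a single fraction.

Common denominator (s - 9)(s + 6). Numerator: 7(s + 6) - 8(s - 9) = (7s + 42) - (8s - 72) = -s + 114
Result: (-s + 114)/[(s - 9)(s + 6)]


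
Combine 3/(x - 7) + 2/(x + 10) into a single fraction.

Common denominator (x - 7)(x + 10). Numerator: 3(x + 10) + 2(x - 7) = (3x + 30) + (2x - 14) = 5x + 16
Result: (5x + 16)/[(x - 7)(x + 10)]


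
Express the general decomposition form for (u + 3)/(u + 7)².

Repeated linear factor: P/(u + 7) + Q/(u + 7)²


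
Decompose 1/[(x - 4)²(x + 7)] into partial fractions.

Cover-up at x=-7: γ = 1/(-7 - 4)² = 1/121. Cover-up at x=4: β = 1/(4 + 7) = 1/11. Comparing x² coeff: α = -γ = -1/121
Result: (-1/121)/(x - 4) + (1/11)/(x - 4)² + (1/121)/(x + 7)


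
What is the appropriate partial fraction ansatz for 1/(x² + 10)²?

Repeated quadratic factor: (Px + Q)/(x² + 10) + (Rx + S)/(x² + 10)²


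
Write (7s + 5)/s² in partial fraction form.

(7s + 5) = αs + β. At s = 0: β = 7·0 + 5 = 5. Coeff of s: α = 7
Result: 7/s + 5/s²


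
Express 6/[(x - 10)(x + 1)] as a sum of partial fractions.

6/(x - 10)(x + 1) = A/(x - 10) + B/(x + 1). A = 6/(10 + 1) = 6/11, B = 6/(-1 - 10) = -6/11
Result: (6/11)/(x - 10) - (6/11)/(x + 1)


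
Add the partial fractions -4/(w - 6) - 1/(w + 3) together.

Common denominator (w - 6)(w + 3). Numerator: -4(w + 3) - 1(w - 6) = (-4w - 12) - (w - 6) = -5w - 6
Result: (-5w - 6)/[(w - 6)(w + 3)]


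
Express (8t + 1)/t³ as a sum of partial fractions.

(8t + 1) = αt² + βt + γ. At t = 0: γ = 8·0 + 1 = 1. Coefficients: α = 0, β = 8
Result: 8/t² + 1/t³


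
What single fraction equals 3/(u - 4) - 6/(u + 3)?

Common denominator (u - 4)(u + 3). Numerator: 3(u + 3) - 6(u - 4) = (3u + 9) - (6u - 24) = -3u + 33
Result: (-3u + 33)/[(u - 4)(u + 3)]


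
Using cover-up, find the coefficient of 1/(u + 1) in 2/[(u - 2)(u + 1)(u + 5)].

Cover (u + 1), set u=-1: 2/[(-1 - 2)(-1 + 5)] = -1/6


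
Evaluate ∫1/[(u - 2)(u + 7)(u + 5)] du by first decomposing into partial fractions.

Cover-up: α = 1/63, β = 1/18, γ = -1/14. Decomposition: (1/63)/(u - 2) + (1/18)/(u + 7) - (1/14)/(u + 5). Integrate each term: (1/63) ln|(u - 2)| + (1/18) ln|(u + 7)| - (1/14) ln|(u + 5)| + C


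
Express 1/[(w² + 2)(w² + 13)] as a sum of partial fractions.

Coefficient matching gives α = γ = 0, β = 1/(13-2) = 1/11, δ = -β = -1/11
Result: (1/11)/(w² + 2) - (1/11)/(w² + 13)


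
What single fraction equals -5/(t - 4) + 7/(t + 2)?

Common denominator (t - 4)(t + 2). Numerator: -5(t + 2) + 7(t - 4) = (-5t - 10) + (7t - 28) = 2t - 38
Result: (2t - 38)/[(t - 4)(t + 2)]


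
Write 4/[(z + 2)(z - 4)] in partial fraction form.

4/(z + 2)(z - 4) = P/(z + 2) + Q/(z - 4). P = 4/(-2 - 4) = -2/3, Q = 4/(4 + 2) = 2/3
Result: (-2/3)/(z + 2) + (2/3)/(z - 4)


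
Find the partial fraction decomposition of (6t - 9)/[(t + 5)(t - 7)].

At t=-5: A = (6·(-5) - 9)/(-5 - 7) = 13/4. At t=7: B = (6·7 - 9)/(7 + 5) = 11/4
Result: (13/4)/(t + 5) + (11/4)/(t - 7)


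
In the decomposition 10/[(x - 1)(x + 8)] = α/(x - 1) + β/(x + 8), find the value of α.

Cover-up at x = 1: α = 10/(1 + 8) = 10/9


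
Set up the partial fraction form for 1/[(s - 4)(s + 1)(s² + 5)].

Two linear + quadratic: A/(s - 4) + B/(s + 1) + (Cs + D)/(s² + 5)


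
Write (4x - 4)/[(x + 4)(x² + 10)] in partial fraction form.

At x=-4: α = (4·(-4) - 4)/((-4)² + 10) = -10/13. β = -α = 10/13, γ = 4 - (-4)·α = 12/13
Result: (-10/13)/(x + 4) + ((10/13)x + 12/13)/(x² + 10)


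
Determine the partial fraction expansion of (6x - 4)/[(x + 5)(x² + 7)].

At x=-5: α = (6·(-5) - 4)/((-5)² + 7) = -17/16. β = -α = 17/16, γ = 6 - (-5)·α = 11/16
Result: (-17/16)/(x + 5) + ((17/16)x + 11/16)/(x² + 7)


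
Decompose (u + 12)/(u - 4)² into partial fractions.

(u + 12) = α(u - 4) + β. At u = 4: β = 1·4 + 12 = 16. Coeff of u: α = 1
Result: 1/(u - 4) + 16/(u - 4)²


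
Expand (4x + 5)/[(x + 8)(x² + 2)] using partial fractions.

At x=-8: α = (4·(-8) + 5)/((-8)² + 2) = -9/22. β = -α = 9/22, γ = 4 - (-8)·α = 8/11
Result: (-9/22)/(x + 8) + ((9/22)x + 8/11)/(x² + 2)


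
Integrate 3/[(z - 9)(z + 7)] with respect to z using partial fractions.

Decompose: 3/[(z - 9)(z + 7)] = (3/16)/(z - 9) - (3/16)/(z + 7). Integrate each term: (3/16) ln|(z - 9)| - (3/16) ln|(z + 7)| + C


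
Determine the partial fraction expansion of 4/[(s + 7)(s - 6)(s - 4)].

Using cover-up method: A = 4/143, B = 2/13, C = -2/11
Result: (4/143)/(s + 7) + (2/13)/(s - 6) - (2/11)/(s - 4)


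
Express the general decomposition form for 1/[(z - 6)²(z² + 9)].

Repeated linear + quadratic: A/(z - 6) + B/(z - 6)² + (Cz + D)/(z² + 9)


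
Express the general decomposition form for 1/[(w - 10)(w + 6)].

Distinct linear factors: A/(w - 10) + B/(w + 6)


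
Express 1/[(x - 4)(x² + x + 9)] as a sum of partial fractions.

Cover-up at x = 4: P = 1/(4² + 1·4 + 9) = 1/29. Then Q = -P = -1/29, R = -P·(1 + 4) = -5/29
Result: (1/29)/(x - 4) - ((1/29)x + 5/29)/(x² + x + 9)


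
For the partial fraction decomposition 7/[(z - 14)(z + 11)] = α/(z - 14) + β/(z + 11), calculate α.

Cover-up at z = 14: α = 7/(14 + 11) = 7/25


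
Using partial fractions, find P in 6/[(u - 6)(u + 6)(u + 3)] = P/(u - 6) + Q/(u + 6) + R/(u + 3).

Cover-up at u = 6: P = 6/[(6 + 6)(6 + 3)] = 6/[(12)(9)] = 6/108 = 1/18


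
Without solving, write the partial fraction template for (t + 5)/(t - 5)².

Repeated linear factor: P/(t - 5) + Q/(t - 5)²


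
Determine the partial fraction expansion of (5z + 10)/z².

(5z + 10) = αz + β. At z = 0: β = 5·0 + 10 = 10. Coeff of z: α = 5
Result: 5/z + 10/z²


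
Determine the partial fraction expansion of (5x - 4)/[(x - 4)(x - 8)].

At x=4: α = (5·4 - 4)/(4 - 8) = -4. At x=8: β = (5·8 - 4)/(8 - 4) = 9
Result: -4/(x - 4) + 9/(x - 8)


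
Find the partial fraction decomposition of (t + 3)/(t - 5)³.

(t + 3) = α(t - 5)² + β(t - 5) + γ. At t = 5: γ = 1·5 + 3 = 8. Coefficients: α = 0, β = 1
Result: 1/(t - 5)² + 8/(t - 5)³


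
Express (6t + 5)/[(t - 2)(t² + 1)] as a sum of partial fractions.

At t=2: A = (6·2 + 5)/(2² + 1) = 17/5. B = -A = -17/5, C = 6 - 2·A = -4/5
Result: (17/5)/(t - 2) - ((17/5)t + 4/5)/(t² + 1)


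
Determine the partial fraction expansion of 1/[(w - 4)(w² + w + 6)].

Cover-up at w = 4: A = 1/(4² + 1·4 + 6) = 1/26. Then B = -A = -1/26, C = -A·(1 + 4) = -5/26
Result: (1/26)/(w - 4) - ((1/26)w + 5/26)/(w² + w + 6)


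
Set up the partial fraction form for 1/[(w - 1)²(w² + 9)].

Repeated linear + quadratic: P/(w - 1) + Q/(w - 1)² + (Rw + S)/(w² + 9)


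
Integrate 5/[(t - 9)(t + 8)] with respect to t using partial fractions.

Decompose: 5/[(t - 9)(t + 8)] = (5/17)/(t - 9) - (5/17)/(t + 8). Integrate each term: (5/17) ln|(t - 9)| - (5/17) ln|(t + 8)| + C


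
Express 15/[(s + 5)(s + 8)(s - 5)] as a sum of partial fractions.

Using cover-up method: P = -1/2, Q = 5/13, R = 3/26
Result: (-1/2)/(s + 5) + (5/13)/(s + 8) + (3/26)/(s - 5)


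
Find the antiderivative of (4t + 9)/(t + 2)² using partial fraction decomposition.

Decompose: A = 4, B = 4·(-2) + 9 = 1, so (4t + 9)/(t + 2)² = 4/(t + 2) + 1/(t + 2)². Integrate: ∫ A/(t + 2) dt = 4 ln|(t + 2)|; ∫ B/(t + 2)² dt = -1/(t + 2). Sum: 4 ln|(t + 2)| - 1/(t + 2) + C


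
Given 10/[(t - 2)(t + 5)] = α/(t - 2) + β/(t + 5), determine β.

Cover-up at t = -5: β = 10/(-5 - 2) = -10/7


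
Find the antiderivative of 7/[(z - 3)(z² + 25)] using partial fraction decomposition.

Cover-up at z=3: A = 7/(3²+25) = 7/34. Coeff matching: B = -7/34, C = -21/34. Decomposition: (7/34)/(z - 3) - ((7/34)z + 21/34)/(z² + 25). Integrate: linear → ln, quadratic → (1/2)ln + arctan: (7/34) ln|(z - 3)| - (7/68) ln(z² + 25) - (21/170) arctan(z/5) + C


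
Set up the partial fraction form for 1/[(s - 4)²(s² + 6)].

Repeated linear + quadratic: A/(s - 4) + B/(s - 4)² + (Cs + D)/(s² + 6)


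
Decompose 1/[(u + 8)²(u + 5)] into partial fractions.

Cover-up at u=-5: C = 1/(-5 + 8)² = 1/9. Cover-up at u=-8: B = 1/(-8 + 5) = -1/3. Comparing u² coeff: A = -C = -1/9
Result: (-1/9)/(u + 8) - (1/3)/(u + 8)² + (1/9)/(u + 5)


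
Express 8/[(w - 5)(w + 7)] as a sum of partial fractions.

8/(w - 5)(w + 7) = α/(w - 5) + β/(w + 7). α = 8/(5 + 7) = 2/3, β = 8/(-7 - 5) = -2/3
Result: (2/3)/(w - 5) - (2/3)/(w + 7)


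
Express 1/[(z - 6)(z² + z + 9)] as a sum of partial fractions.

Cover-up at z = 6: α = 1/(6² + 1·6 + 9) = 1/51. Then β = -α = -1/51, γ = -α·(1 + 6) = -7/51
Result: (1/51)/(z - 6) - ((1/51)z + 7/51)/(z² + z + 9)


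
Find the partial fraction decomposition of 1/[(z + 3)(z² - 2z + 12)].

Cover-up at z = -3: P = 1/((-3)² - 2·(-3) + 12) = 1/27. Then Q = -P = -1/27, R = -P·(-2 - 3) = 5/27
Result: (1/27)/(z + 3) - ((1/27)z - 5/27)/(z² - 2z + 12)


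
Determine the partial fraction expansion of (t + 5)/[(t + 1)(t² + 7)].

At t=-1: α = (1·(-1) + 5)/((-1)² + 7) = 1/2. β = -α = -1/2, γ = 1 - (-1)·α = 3/2
Result: (1/2)/(t + 1) - ((1/2)t - 3/2)/(t² + 7)


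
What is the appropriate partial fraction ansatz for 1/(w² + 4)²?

Repeated quadratic factor: (αw + β)/(w² + 4) + (γw + δ)/(w² + 4)²


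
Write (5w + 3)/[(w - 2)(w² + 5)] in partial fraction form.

At w=2: P = (5·2 + 3)/(2² + 5) = 13/9. Q = -P = -13/9, R = 5 - 2·P = 19/9
Result: (13/9)/(w - 2) - ((13/9)w - 19/9)/(w² + 5)


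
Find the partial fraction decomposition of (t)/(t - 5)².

(t) = A(t - 5) + B. At t = 5: B = 1·5 + 0 = 5. Coeff of t: A = 1
Result: 1/(t - 5) + 5/(t - 5)²


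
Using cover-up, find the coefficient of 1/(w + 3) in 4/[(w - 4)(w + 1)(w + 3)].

Cover (w + 3), set w=-3: 4/[(-3 - 4)(-3 + 1)] = 2/7


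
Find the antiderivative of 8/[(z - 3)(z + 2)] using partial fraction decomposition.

Decompose: 8/[(z - 3)(z + 2)] = (8/5)/(z - 3) - (8/5)/(z + 2). Integrate each term: (8/5) ln|(z - 3)| - (8/5) ln|(z + 2)| + C


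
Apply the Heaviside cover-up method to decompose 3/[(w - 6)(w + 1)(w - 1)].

Cover (w - 6), w=6: P = 3/[(6 + 1)(6 - 1)] = 3/35. Cover (w + 1), w=-1: Q = 3/[(-1 - 6)(-1 - 1)] = 3/14. Cover (w - 1), w=1: R = 3/[(1 - 6)(1 + 1)] = -3/10.
Result: (3/35)/(w - 6) + (3/14)/(w + 1) - (3/10)/(w - 1)


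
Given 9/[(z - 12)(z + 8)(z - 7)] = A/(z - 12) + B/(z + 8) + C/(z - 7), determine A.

Cover-up at z = 12: A = 9/[(12 + 8)(12 - 7)] = 9/[(20)(5)] = 9/100


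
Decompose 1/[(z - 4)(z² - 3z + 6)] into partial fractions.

Cover-up at z = 4: P = 1/(4² - 3·4 + 6) = 1/10. Then Q = -P = -1/10, R = -P·(-3 + 4) = -1/10
Result: (1/10)/(z - 4) - ((1/10)z + 1/10)/(z² - 3z + 6)


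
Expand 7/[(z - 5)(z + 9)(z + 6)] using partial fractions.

Using cover-up method: P = 1/22, Q = 1/6, R = -7/33
Result: (1/22)/(z - 5) + (1/6)/(z + 9) - (7/33)/(z + 6)


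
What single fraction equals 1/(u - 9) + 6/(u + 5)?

Common denominator (u - 9)(u + 5). Numerator: 1(u + 5) + 6(u - 9) = (u + 5) + (6u - 54) = 7u - 49
Result: (7u - 49)/[(u - 9)(u + 5)]


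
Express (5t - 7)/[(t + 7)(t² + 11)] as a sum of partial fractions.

At t=-7: P = (5·(-7) - 7)/((-7)² + 11) = -7/10. Q = -P = 7/10, R = 5 - (-7)·P = 1/10
Result: (-7/10)/(t + 7) + ((7/10)t + 1/10)/(t² + 11)


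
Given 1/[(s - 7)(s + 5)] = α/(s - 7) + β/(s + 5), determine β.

Cover-up at s = -5: β = 1/(-5 - 7) = -1/12


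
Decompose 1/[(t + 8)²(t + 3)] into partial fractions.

Cover-up at t=-3: γ = 1/(-3 + 8)² = 1/25. Cover-up at t=-8: β = 1/(-8 + 3) = -1/5. Comparing t² coeff: α = -γ = -1/25
Result: (-1/25)/(t + 8) - (1/5)/(t + 8)² + (1/25)/(t + 3)


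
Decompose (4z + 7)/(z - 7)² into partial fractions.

(4z + 7) = α(z - 7) + β. At z = 7: β = 4·7 + 7 = 35. Coeff of z: α = 4
Result: 4/(z - 7) + 35/(z - 7)²


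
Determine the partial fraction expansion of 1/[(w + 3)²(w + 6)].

Cover-up at w=-6: γ = 1/(-6 + 3)² = 1/9. Cover-up at w=-3: β = 1/(-3 + 6) = 1/3. Comparing w² coeff: α = -γ = -1/9
Result: (-1/9)/(w + 3) + (1/3)/(w + 3)² + (1/9)/(w + 6)


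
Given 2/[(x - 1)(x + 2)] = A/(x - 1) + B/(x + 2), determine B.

Cover-up at x = -2: B = 2/(-2 - 1) = -2/3


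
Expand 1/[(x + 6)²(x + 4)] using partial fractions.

Cover-up at x=-4: C = 1/(-4 + 6)² = 1/4. Cover-up at x=-6: B = 1/(-6 + 4) = -1/2. Comparing x² coeff: A = -C = -1/4
Result: (-1/4)/(x + 6) - (1/2)/(x + 6)² + (1/4)/(x + 4)


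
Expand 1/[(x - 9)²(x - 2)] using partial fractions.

Cover-up at x=2: R = 1/(2 - 9)² = 1/49. Cover-up at x=9: Q = 1/(9 - 2) = 1/7. Comparing x² coeff: P = -R = -1/49
Result: (-1/49)/(x - 9) + (1/7)/(x - 9)² + (1/49)/(x - 2)


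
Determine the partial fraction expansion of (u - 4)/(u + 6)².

(u - 4) = α(u + 6) + β. At u = -6: β = 1·(-6) - 4 = -10. Coeff of u: α = 1
Result: 1/(u + 6) - 10/(u + 6)²


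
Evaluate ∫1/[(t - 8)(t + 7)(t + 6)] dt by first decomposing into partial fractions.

Cover-up: α = 1/210, β = 1/15, γ = -1/14. Decomposition: (1/210)/(t - 8) + (1/15)/(t + 7) - (1/14)/(t + 6). Integrate each term: (1/210) ln|(t - 8)| + (1/15) ln|(t + 7)| - (1/14) ln|(t + 6)| + C


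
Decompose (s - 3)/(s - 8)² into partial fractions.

(s - 3) = α(s - 8) + β. At s = 8: β = 1·8 - 3 = 5. Coeff of s: α = 1
Result: 1/(s - 8) + 5/(s - 8)²


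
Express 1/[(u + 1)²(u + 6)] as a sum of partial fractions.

Cover-up at u=-6: γ = 1/(-6 + 1)² = 1/25. Cover-up at u=-1: β = 1/(-1 + 6) = 1/5. Comparing u² coeff: α = -γ = -1/25
Result: (-1/25)/(u + 1) + (1/5)/(u + 1)² + (1/25)/(u + 6)


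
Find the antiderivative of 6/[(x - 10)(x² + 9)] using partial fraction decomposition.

Cover-up at x=10: P = 6/(10²+9) = 6/109. Coeff matching: Q = -6/109, R = -60/109. Decomposition: (6/109)/(x - 10) - ((6/109)x + 60/109)/(x² + 9). Integrate: linear → ln, quadratic → (1/2)ln + arctan: (6/109) ln|(x - 10)| - (3/109) ln(x² + 9) - (20/109) arctan(x/3) + C


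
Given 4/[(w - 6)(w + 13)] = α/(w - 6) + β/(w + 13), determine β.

Cover-up at w = -13: β = 4/(-13 - 6) = -4/19


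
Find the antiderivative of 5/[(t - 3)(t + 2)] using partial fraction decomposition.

Decompose: 5/[(t - 3)(t + 2)] = 1/(t - 3) - 1/(t + 2). Integrate each term: ln|(t - 3)| - ln|(t + 2)| + C


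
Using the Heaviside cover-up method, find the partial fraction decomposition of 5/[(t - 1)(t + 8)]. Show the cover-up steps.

Cover (t - 1): set t=1, get α = 5/(1 + 8) = 5/9. Cover (t + 8): set t=-8, get β = 5/(-8 - 1) = -5/9.
Result: (5/9)/(t - 1) - (5/9)/(t + 8)


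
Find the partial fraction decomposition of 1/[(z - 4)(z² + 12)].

Cover-up at z = 4: A = 1/(4² + 12) = 1/28. Then B = -A = -1/28, C = -A·(0 + 4) = -1/7
Result: (1/28)/(z - 4) - ((1/28)z + 1/7)/(z² + 12)


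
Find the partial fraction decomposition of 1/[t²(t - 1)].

Cover-up at t=1: C = 1/(1 - 0)² = 1. Cover-up at t=0: B = 1/(0 - 1) = -1. Comparing t² coeff: A = -C = -1
Result: -1/t - 1/t² + 1/(t - 1)


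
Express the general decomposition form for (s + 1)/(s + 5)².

Repeated linear factor: P/(s + 5) + Q/(s + 5)²


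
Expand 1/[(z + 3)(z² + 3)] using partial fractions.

Cover-up at z = -3: P = 1/((-3)² + 3) = 1/12. Then Q = -P = -1/12, R = -P·(0 - 3) = 1/4
Result: (1/12)/(z + 3) - ((1/12)z - 1/4)/(z² + 3)


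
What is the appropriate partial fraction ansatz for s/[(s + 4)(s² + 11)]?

Linear + irreducible quadratic: α/(s + 4) + (βs + γ)/(s² + 11)


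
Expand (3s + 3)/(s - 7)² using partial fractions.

(3s + 3) = A(s - 7) + B. At s = 7: B = 3·7 + 3 = 24. Coeff of s: A = 3
Result: 3/(s - 7) + 24/(s - 7)²


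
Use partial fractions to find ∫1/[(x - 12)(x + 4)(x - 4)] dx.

Cover-up: P = 1/128, Q = 1/128, R = -1/64. Decomposition: (1/128)/(x - 12) + (1/128)/(x + 4) - (1/64)/(x - 4). Integrate each term: (1/128) ln|(x - 12)| + (1/128) ln|(x + 4)| - (1/64) ln|(x - 4)| + C


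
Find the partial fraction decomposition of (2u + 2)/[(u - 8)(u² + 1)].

At u=8: P = (2·8 + 2)/(8² + 1) = 18/65. Q = -P = -18/65, R = 2 - 8·P = -14/65
Result: (18/65)/(u - 8) - ((18/65)u + 14/65)/(u² + 1)


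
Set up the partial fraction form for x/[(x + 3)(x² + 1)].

Linear + irreducible quadratic: α/(x + 3) + (βx + γ)/(x² + 1)


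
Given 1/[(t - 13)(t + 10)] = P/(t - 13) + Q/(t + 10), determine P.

Cover-up at t = 13: P = 1/(13 + 10) = 1/23


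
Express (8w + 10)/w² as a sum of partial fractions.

(8w + 10) = Aw + B. At w = 0: B = 8·0 + 10 = 10. Coeff of w: A = 8
Result: 8/w + 10/w²


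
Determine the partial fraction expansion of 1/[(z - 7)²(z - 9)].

Cover-up at z=9: γ = 1/(9 - 7)² = 1/4. Cover-up at z=7: β = 1/(7 - 9) = -1/2. Comparing z² coeff: α = -γ = -1/4
Result: (-1/4)/(z - 7) - (1/2)/(z - 7)² + (1/4)/(z - 9)


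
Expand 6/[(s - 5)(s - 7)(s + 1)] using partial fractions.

Using cover-up method: α = -1/2, β = 3/8, γ = 1/8
Result: (-1/2)/(s - 5) + (3/8)/(s - 7) + (1/8)/(s + 1)


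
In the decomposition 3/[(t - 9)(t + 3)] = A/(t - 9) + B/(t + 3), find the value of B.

Cover-up at t = -3: B = 3/(-3 - 9) = -3/12 = -1/4


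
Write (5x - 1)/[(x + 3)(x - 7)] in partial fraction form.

At x=-3: α = (5·(-3) - 1)/(-3 - 7) = 8/5. At x=7: β = (5·7 - 1)/(7 + 3) = 17/5
Result: (8/5)/(x + 3) + (17/5)/(x - 7)


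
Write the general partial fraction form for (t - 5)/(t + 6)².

Repeated linear factor: α/(t + 6) + β/(t + 6)²


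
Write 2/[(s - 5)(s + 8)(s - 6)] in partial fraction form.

Using cover-up method: A = -2/13, B = 1/91, C = 1/7
Result: (-2/13)/(s - 5) + (1/91)/(s + 8) + (1/7)/(s - 6)


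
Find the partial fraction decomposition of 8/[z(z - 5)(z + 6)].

Using cover-up method: A = -4/15, B = 8/55, C = 4/33
Result: (-4/15)/z + (8/55)/(z - 5) + (4/33)/(z + 6)


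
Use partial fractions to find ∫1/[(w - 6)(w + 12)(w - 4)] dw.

Cover-up: P = 1/36, Q = 1/288, R = -1/32. Decomposition: (1/36)/(w - 6) + (1/288)/(w + 12) - (1/32)/(w - 4). Integrate each term: (1/36) ln|(w - 6)| + (1/288) ln|(w + 12)| - (1/32) ln|(w - 4)| + C


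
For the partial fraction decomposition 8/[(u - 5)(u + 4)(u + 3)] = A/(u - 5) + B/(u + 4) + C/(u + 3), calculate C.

Cover-up at u = -3: C = 8/[(-3 - 5)(-3 + 4)] = 8/[(-8)(1)] = -8/8 = -1


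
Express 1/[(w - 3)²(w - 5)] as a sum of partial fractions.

Cover-up at w=5: C = 1/(5 - 3)² = 1/4. Cover-up at w=3: B = 1/(3 - 5) = -1/2. Comparing w² coeff: A = -C = -1/4
Result: (-1/4)/(w - 3) - (1/2)/(w - 3)² + (1/4)/(w - 5)


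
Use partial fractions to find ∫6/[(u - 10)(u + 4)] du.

Decompose: 6/[(u - 10)(u + 4)] = (3/7)/(u - 10) - (3/7)/(u + 4). Integrate each term: (3/7) ln|(u - 10)| - (3/7) ln|(u + 4)| + C


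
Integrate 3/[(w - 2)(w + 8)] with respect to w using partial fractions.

Decompose: 3/[(w - 2)(w + 8)] = (3/10)/(w - 2) - (3/10)/(w + 8). Integrate each term: (3/10) ln|(w - 2)| - (3/10) ln|(w + 8)| + C


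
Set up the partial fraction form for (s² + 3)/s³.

Repeated linear factor (power 3): α/s + β/s² + γ/s³


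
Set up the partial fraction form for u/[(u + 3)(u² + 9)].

Linear + irreducible quadratic: P/(u + 3) + (Qu + R)/(u² + 9)


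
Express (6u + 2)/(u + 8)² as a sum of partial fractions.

(6u + 2) = A(u + 8) + B. At u = -8: B = 6·(-8) + 2 = -46. Coeff of u: A = 6
Result: 6/(u + 8) - 46/(u + 8)²


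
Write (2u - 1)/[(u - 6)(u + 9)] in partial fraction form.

At u=6: P = (2·6 - 1)/(6 + 9) = 11/15. At u=-9: Q = (2·(-9) - 1)/(-9 - 6) = 19/15
Result: (11/15)/(u - 6) + (19/15)/(u + 9)


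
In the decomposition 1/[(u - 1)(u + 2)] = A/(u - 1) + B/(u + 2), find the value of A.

Cover-up at u = 1: A = 1/(1 + 2) = 1/3


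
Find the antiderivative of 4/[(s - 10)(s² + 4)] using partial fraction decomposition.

Cover-up at s=10: P = 4/(10²+4) = 1/26. Coeff matching: Q = -1/26, R = -5/13. Decomposition: (1/26)/(s - 10) - ((1/26)s + 5/13)/(s² + 4). Integrate: linear → ln, quadratic → (1/2)ln + arctan: (1/26) ln|(s - 10)| - (1/52) ln(s² + 4) - (5/26) arctan(s/2) + C


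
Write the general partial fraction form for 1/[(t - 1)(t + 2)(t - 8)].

Three distinct linear factors: A/(t - 1) + B/(t + 2) + C/(t - 8)


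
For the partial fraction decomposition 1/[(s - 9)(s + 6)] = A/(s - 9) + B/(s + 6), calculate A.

Cover-up at s = 9: A = 1/(9 + 6) = 1/15


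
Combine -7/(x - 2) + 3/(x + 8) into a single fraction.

Common denominator (x - 2)(x + 8). Numerator: -7(x + 8) + 3(x - 2) = (-7x - 56) + (3x - 6) = -4x - 62
Result: (-4x - 62)/[(x - 2)(x + 8)]


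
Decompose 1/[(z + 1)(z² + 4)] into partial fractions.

Cover-up at z = -1: P = 1/((-1)² + 4) = 1/5. Then Q = -P = -1/5, R = -P·(0 - 1) = 1/5
Result: (1/5)/(z + 1) - ((1/5)z - 1/5)/(z² + 4)


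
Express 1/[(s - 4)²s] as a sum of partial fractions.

Cover-up at s=0: C = 1/(0 - 4)² = 1/16. Cover-up at s=4: B = 1/(4 - 0) = 1/4. Comparing s² coeff: A = -C = -1/16
Result: (-1/16)/(s - 4) + (1/4)/(s - 4)² + (1/16)/s


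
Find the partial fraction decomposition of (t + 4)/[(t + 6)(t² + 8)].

At t=-6: P = (1·(-6) + 4)/((-6)² + 8) = -1/22. Q = -P = 1/22, R = 1 - (-6)·P = 8/11
Result: (-1/22)/(t + 6) + ((1/22)t + 8/11)/(t² + 8)


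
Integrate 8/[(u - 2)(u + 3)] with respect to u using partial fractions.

Decompose: 8/[(u - 2)(u + 3)] = (8/5)/(u - 2) - (8/5)/(u + 3). Integrate each term: (8/5) ln|(u - 2)| - (8/5) ln|(u + 3)| + C


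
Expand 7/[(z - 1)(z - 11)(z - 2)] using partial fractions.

Using cover-up method: P = 7/10, Q = 7/90, R = -7/9
Result: (7/10)/(z - 1) + (7/90)/(z - 11) - (7/9)/(z - 2)


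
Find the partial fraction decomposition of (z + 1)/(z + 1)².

(z + 1) = α(z + 1) + β. At z = -1: β = 1·(-1) + 1 = 0. Coeff of z: α = 1
Result: 1/(z + 1)


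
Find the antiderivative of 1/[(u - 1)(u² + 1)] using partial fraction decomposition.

Cover-up at u=1: P = 1/(1²+1) = 1/2. Coeff matching: Q = -1/2, R = -1/2. Decomposition: (1/2)/(u - 1) - ((1/2)u + 1/2)/(u² + 1). Integrate: linear → ln, quadratic → (1/2)ln + arctan: (1/2) ln|(u - 1)| - (1/4) ln(u² + 1) - (1/2) arctan(u) + C


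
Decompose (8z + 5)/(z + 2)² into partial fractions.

(8z + 5) = A(z + 2) + B. At z = -2: B = 8·(-2) + 5 = -11. Coeff of z: A = 8
Result: 8/(z + 2) - 11/(z + 2)²


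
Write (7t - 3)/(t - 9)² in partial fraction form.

(7t - 3) = A(t - 9) + B. At t = 9: B = 7·9 - 3 = 60. Coeff of t: A = 7
Result: 7/(t - 9) + 60/(t - 9)²


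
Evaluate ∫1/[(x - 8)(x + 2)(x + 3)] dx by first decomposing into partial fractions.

Cover-up: α = 1/110, β = -1/10, γ = 1/11. Decomposition: (1/110)/(x - 8) - (1/10)/(x + 2) + (1/11)/(x + 3). Integrate each term: (1/110) ln|(x - 8)| - (1/10) ln|(x + 2)| + (1/11) ln|(x + 3)| + C


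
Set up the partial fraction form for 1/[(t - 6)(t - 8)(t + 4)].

Three distinct linear factors: A/(t - 6) + B/(t - 8) + C/(t + 4)


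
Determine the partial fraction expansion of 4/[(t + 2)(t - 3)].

4/(t + 2)(t - 3) = P/(t + 2) + Q/(t - 3). P = 4/(-2 - 3) = -4/5, Q = 4/(3 + 2) = 4/5
Result: (-4/5)/(t + 2) + (4/5)/(t - 3)


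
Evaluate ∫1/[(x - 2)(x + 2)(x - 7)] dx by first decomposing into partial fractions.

Cover-up: α = -1/20, β = 1/36, γ = 1/45. Decomposition: (-1/20)/(x - 2) + (1/36)/(x + 2) + (1/45)/(x - 7). Integrate each term: (-1/20) ln|(x - 2)| + (1/36) ln|(x + 2)| + (1/45) ln|(x - 7)| + C


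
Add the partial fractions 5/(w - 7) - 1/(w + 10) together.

Common denominator (w - 7)(w + 10). Numerator: 5(w + 10) - 1(w - 7) = (5w + 50) - (w - 7) = 4w + 57
Result: (4w + 57)/[(w - 7)(w + 10)]


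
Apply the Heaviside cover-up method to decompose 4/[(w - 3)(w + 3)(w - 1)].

Cover (w - 3), w=3: A = 4/[(3 + 3)(3 - 1)] = 1/3. Cover (w + 3), w=-3: B = 4/[(-3 - 3)(-3 - 1)] = 1/6. Cover (w - 1), w=1: C = 4/[(1 - 3)(1 + 3)] = -1/2.
Result: (1/3)/(w - 3) + (1/6)/(w + 3) - (1/2)/(w - 1)


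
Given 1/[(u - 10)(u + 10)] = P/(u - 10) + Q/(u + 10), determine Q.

Cover-up at u = -10: Q = 1/(-10 - 10) = -1/20


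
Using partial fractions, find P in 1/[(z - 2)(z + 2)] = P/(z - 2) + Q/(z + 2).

Cover-up at z = 2: P = 1/(2 + 2) = 1/4


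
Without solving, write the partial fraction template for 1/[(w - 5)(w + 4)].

Distinct linear factors: α/(w - 5) + β/(w + 4)


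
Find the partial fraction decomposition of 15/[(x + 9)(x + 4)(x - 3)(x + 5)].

Using Heaviside cover-up: (-1/16)/(x + 9) - (3/7)/(x + 4) + (5/224)/(x - 3) + (15/32)/(x + 5)


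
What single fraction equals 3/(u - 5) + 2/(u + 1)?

Common denominator (u - 5)(u + 1). Numerator: 3(u + 1) + 2(u - 5) = (3u + 3) + (2u - 10) = 5u - 7
Result: (5u - 7)/[(u - 5)(u + 1)]


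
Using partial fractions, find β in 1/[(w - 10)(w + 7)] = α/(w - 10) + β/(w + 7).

Cover-up at w = -7: β = 1/(-7 - 10) = -1/17


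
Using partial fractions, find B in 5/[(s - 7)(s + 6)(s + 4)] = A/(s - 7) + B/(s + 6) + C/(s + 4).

Cover-up at s = -6: B = 5/[(-6 - 7)(-6 + 4)] = 5/[(-13)(-2)] = 5/26


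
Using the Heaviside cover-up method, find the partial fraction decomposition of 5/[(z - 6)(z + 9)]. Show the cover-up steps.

Cover (z - 6): set z=6, get P = 5/(6 + 9) = 1/3. Cover (z + 9): set z=-9, get Q = 5/(-9 - 6) = -1/3.
Result: (1/3)/(z - 6) - (1/3)/(z + 9)


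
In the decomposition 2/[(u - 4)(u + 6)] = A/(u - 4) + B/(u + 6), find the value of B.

Cover-up at u = -6: B = 2/(-6 - 4) = -2/10 = -1/5


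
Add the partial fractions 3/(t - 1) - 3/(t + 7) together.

Common denominator (t - 1)(t + 7). Numerator: 3(t + 7) - 3(t - 1) = (3t + 21) - (3t - 3) = 24
Result: (24)/[(t - 1)(t + 7)]


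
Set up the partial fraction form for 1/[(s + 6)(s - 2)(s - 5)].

Three distinct linear factors: α/(s + 6) + β/(s - 2) + γ/(s - 5)


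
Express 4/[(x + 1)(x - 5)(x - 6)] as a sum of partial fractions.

Using cover-up method: P = 2/21, Q = -2/3, R = 4/7
Result: (2/21)/(x + 1) - (2/3)/(x - 5) + (4/7)/(x - 6)


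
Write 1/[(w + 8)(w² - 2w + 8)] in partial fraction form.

Cover-up at w = -8: A = 1/((-8)² - 2·(-8) + 8) = 1/88. Then B = -A = -1/88, C = -A·(-2 - 8) = 5/44
Result: (1/88)/(w + 8) - ((1/88)w - 5/44)/(w² - 2w + 8)


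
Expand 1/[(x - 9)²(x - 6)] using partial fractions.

Cover-up at x=6: C = 1/(6 - 9)² = 1/9. Cover-up at x=9: B = 1/(9 - 6) = 1/3. Comparing x² coeff: A = -C = -1/9
Result: (-1/9)/(x - 9) + (1/3)/(x - 9)² + (1/9)/(x - 6)


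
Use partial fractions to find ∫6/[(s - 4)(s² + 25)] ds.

Cover-up at s=4: P = 6/(4²+25) = 6/41. Coeff matching: Q = -6/41, R = -24/41. Decomposition: (6/41)/(s - 4) - ((6/41)s + 24/41)/(s² + 25). Integrate: linear → ln, quadratic → (1/2)ln + arctan: (6/41) ln|(s - 4)| - (3/41) ln(s² + 25) - (24/205) arctan(s/5) + C


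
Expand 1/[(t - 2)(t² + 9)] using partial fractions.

Cover-up at t = 2: α = 1/(2² + 9) = 1/13. Then β = -α = -1/13, γ = -α·(0 + 2) = -2/13
Result: (1/13)/(t - 2) - ((1/13)t + 2/13)/(t² + 9)


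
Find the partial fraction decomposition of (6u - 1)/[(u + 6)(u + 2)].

At u=-6: P = (6·(-6) - 1)/(-6 + 2) = 37/4. At u=-2: Q = (6·(-2) - 1)/(-2 + 6) = -13/4
Result: (37/4)/(u + 6) - (13/4)/(u + 2)


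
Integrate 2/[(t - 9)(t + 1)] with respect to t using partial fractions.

Decompose: 2/[(t - 9)(t + 1)] = (1/5)/(t - 9) - (1/5)/(t + 1). Integrate each term: (1/5) ln|(t - 9)| - (1/5) ln|(t + 1)| + C


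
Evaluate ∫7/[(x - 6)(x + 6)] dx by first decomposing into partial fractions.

Decompose: 7/[(x - 6)(x + 6)] = (7/12)/(x - 6) - (7/12)/(x + 6). Integrate each term: (7/12) ln|(x - 6)| - (7/12) ln|(x + 6)| + C


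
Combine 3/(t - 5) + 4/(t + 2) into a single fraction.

Common denominator (t - 5)(t + 2). Numerator: 3(t + 2) + 4(t - 5) = (3t + 6) + (4t - 20) = 7t - 14
Result: (7t - 14)/[(t - 5)(t + 2)]


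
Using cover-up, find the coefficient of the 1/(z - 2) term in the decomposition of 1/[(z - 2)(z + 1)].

Cover (z - 2), set z=2: 1/((z + 1) at z=2) = 1/(3) = 1/3


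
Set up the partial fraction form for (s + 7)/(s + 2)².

Repeated linear factor: α/(s + 2) + β/(s + 2)²


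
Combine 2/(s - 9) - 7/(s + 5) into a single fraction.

Common denominator (s - 9)(s + 5). Numerator: 2(s + 5) - 7(s - 9) = (2s + 10) - (7s - 63) = -5s + 73
Result: (-5s + 73)/[(s - 9)(s + 5)]


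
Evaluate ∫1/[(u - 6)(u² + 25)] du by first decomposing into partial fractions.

Cover-up at u=6: P = 1/(6²+25) = 1/61. Coeff matching: Q = -1/61, R = -6/61. Decomposition: (1/61)/(u - 6) - ((1/61)u + 6/61)/(u² + 25). Integrate: linear → ln, quadratic → (1/2)ln + arctan: (1/61) ln|(u - 6)| - (1/122) ln(u² + 25) - (6/305) arctan(u/5) + C


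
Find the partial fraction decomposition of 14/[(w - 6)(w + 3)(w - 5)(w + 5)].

Using Heaviside cover-up: (14/99)/(w - 6) + (7/72)/(w + 3) - (7/40)/(w - 5) - (7/110)/(w + 5)


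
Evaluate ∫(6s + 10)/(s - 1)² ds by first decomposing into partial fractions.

Decompose: P = 6, Q = 6·1 + 10 = 16, so (6s + 10)/(s - 1)² = 6/(s - 1) + 16/(s - 1)². Integrate: ∫ P/(s - 1) ds = 6 ln|(s - 1)|; ∫ Q/(s - 1)² ds = -16/(s - 1). Sum: 6 ln|(s - 1)| - 16/(s - 1) + C


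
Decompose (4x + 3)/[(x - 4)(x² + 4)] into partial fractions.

At x=4: P = (4·4 + 3)/(4² + 4) = 19/20. Q = -P = -19/20, R = 4 - 4·P = 1/5
Result: (19/20)/(x - 4) - ((19/20)x - 1/5)/(x² + 4)


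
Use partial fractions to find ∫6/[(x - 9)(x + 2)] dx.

Decompose: 6/[(x - 9)(x + 2)] = (6/11)/(x - 9) - (6/11)/(x + 2). Integrate each term: (6/11) ln|(x - 9)| - (6/11) ln|(x + 2)| + C
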